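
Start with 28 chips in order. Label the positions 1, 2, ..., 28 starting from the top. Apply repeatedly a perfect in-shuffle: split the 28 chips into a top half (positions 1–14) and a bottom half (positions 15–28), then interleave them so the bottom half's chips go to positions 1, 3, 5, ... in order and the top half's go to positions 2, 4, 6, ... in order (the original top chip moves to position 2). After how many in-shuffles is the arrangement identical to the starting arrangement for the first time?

The in-shuffle permutes the 28 positions with cycle lengths [28].
Every chip is home exactly when every cycle has completed a whole number of laps, i.e. after lcm(28) = 28 in-shuffles.

28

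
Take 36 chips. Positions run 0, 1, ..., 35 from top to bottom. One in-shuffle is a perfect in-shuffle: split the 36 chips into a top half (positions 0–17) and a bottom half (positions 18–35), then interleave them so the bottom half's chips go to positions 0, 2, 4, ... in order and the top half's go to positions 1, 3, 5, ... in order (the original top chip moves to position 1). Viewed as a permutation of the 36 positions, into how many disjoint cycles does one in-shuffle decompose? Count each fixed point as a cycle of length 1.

1

Trace each unvisited position around until it returns:
(0 1 3 7 15 31 ... len 36)
1 cycle in total.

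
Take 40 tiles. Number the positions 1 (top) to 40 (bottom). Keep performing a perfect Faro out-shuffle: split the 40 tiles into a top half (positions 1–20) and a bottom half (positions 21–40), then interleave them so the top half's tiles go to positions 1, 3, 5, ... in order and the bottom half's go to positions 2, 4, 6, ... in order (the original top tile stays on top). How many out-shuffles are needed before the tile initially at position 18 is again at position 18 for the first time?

Follow position 18 under repeated out-shuffles:
18 → 35 → 30 → 20 → 39 → 38 → 36 → 32 → 24 → 8 → 15 → 29 → 18
It first returns after 12 out-shuffles.

12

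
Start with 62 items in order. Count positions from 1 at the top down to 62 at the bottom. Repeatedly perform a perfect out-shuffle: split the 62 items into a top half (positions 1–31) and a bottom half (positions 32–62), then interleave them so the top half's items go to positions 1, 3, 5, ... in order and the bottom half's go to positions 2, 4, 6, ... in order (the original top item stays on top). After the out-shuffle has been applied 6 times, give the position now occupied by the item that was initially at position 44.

Track the item's position through each out-shuffle:
44 → 26 → 51 → 40 → 18 → 35 → 8

8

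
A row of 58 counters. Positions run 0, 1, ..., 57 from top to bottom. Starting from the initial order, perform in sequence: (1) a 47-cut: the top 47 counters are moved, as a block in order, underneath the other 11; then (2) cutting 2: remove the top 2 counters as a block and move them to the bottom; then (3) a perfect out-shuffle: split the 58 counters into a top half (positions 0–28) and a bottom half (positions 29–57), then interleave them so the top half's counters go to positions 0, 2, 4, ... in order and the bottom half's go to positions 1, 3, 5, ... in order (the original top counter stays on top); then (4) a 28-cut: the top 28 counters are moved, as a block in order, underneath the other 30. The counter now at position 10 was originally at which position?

10

Undo the operations in reverse order, starting from position 10:
  undo op 4 (cut 28): 10 ← 38
  undo op 3 (out-shuffle, from top half): 38 ← 19
  undo op 2 (cut 2): 19 ← 21
  undo op 1 (cut 47): 21 ← 10
So the counter at position 10 came from original position 10.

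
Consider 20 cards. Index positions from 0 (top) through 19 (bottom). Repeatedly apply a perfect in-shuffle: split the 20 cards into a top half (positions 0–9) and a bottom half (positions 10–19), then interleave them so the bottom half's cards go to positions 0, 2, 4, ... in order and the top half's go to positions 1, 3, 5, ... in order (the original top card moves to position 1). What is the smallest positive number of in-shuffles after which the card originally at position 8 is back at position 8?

3

Follow position 8 under repeated in-shuffles:
8 → 17 → 14 → 8
It first returns after 3 in-shuffles.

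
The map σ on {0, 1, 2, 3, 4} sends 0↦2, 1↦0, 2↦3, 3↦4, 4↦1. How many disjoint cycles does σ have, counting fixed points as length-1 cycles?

Cycle decomposition: (0 2 3 4 1).
1 cycle.

1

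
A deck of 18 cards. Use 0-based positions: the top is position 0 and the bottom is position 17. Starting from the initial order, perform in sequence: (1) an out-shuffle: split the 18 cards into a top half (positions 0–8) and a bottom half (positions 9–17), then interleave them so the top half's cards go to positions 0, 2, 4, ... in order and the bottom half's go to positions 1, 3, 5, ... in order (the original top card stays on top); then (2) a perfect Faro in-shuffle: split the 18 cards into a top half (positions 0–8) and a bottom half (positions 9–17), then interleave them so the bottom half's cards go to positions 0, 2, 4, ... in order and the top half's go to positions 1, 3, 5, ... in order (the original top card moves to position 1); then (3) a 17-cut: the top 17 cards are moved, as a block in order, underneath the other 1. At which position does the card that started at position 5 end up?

Track the card from position 5 forward through each operation:
  after op 1 (out-shuffle): 5 → 10
  after op 2 (in-shuffle): 10 → 2
  after op 3 (cut 17): 2 → 3

3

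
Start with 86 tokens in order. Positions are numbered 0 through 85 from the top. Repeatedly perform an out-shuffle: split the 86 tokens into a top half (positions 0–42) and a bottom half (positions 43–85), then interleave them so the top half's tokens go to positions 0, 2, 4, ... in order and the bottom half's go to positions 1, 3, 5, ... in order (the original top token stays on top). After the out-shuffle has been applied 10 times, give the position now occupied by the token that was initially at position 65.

5

Track the token's position through each out-shuffle:
65 → 45 → 5 → 10 → 20 → 40 → 80 → 75 → 65 → 45 → 5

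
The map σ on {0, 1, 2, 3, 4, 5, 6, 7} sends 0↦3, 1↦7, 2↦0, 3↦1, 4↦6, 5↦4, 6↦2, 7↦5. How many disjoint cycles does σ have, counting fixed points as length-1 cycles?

Cycle decomposition: (0 3 1 7 5 4 6 2).
1 cycle.

1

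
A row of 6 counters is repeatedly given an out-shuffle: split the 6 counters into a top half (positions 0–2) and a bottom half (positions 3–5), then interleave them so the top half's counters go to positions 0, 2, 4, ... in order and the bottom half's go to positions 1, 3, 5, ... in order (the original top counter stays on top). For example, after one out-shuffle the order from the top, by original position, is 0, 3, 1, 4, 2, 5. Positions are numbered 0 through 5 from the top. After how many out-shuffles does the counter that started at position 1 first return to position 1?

Follow position 1 under repeated out-shuffles:
1 → 2 → 4 → 3 → 1
It first returns after 4 out-shuffles.

4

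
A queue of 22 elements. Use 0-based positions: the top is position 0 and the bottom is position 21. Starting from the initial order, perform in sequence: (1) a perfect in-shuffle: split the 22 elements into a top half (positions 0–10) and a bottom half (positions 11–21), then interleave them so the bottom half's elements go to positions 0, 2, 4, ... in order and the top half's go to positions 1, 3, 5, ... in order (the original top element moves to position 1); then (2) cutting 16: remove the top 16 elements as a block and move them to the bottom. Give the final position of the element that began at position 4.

Track the element from position 4 forward through each operation:
  after op 1 (in-shuffle): 4 → 9
  after op 2 (cut 16): 9 → 15

15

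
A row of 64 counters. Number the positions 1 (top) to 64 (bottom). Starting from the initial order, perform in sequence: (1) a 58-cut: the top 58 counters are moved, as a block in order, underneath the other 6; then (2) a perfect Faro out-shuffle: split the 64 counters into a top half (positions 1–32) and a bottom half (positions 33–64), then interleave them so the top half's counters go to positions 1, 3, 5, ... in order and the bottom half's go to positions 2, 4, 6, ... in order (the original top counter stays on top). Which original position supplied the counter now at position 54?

Undo the operations in reverse order, starting from position 54:
  undo op 2 (out-shuffle, from bottom half): 54 ← 59
  undo op 1 (cut 58): 59 ← 53
So the counter at position 54 came from original position 53.

53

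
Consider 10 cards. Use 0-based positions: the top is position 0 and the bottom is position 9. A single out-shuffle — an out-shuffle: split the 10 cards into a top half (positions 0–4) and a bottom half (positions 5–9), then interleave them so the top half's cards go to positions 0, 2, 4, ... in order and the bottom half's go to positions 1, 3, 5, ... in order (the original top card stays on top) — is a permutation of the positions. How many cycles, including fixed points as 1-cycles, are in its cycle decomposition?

4

Trace each unvisited position around until it returns:
(0) (1 2 4 8 7 5) (3 6) (9)
4 cycles in total.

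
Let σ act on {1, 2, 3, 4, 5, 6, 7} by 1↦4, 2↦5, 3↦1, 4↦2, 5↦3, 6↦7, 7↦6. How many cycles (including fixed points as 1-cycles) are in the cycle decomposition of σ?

Cycle decomposition: (1 4 2 5 3) (6 7).
2 cycles.

2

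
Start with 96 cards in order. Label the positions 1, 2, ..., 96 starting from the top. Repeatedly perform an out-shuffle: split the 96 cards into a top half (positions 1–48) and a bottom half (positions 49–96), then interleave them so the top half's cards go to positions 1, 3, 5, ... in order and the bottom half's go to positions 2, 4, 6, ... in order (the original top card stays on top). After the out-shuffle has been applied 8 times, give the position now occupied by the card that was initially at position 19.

49

Track the card's position through each out-shuffle:
19 → 37 → 73 → 50 → 4 → 7 → 13 → 25 → 49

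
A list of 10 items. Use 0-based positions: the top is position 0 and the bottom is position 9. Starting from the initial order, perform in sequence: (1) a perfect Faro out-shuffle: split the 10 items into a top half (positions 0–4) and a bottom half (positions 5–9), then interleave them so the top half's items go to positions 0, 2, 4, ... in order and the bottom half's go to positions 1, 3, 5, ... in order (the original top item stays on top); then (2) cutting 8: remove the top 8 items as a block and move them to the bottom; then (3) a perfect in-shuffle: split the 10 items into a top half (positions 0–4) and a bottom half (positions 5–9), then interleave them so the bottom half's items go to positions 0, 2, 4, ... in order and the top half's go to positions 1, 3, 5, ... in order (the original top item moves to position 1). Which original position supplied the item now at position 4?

Undo the operations in reverse order, starting from position 4:
  undo op 3 (in-shuffle, from bottom half): 4 ← 7
  undo op 2 (cut 8): 7 ← 5
  undo op 1 (out-shuffle, from bottom half): 5 ← 7
So the item at position 4 came from original position 7.

7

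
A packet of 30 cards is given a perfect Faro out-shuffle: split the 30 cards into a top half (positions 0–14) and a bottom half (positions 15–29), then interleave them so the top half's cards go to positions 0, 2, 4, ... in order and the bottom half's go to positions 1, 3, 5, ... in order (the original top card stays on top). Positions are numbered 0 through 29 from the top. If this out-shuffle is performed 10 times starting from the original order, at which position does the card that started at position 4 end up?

Track the card's position through each out-shuffle:
4 → 8 → 16 → 3 → 6 → 12 → 24 → 19 → 9 → 18 → 7

7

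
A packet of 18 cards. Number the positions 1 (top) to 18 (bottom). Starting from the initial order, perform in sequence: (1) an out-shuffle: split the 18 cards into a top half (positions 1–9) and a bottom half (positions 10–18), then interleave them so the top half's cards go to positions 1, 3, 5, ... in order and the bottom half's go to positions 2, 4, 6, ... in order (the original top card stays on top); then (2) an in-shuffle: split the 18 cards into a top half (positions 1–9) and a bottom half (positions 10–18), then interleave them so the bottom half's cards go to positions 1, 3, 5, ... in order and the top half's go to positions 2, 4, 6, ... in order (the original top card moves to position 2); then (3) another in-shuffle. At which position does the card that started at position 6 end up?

6

Track the card from position 6 forward through each operation:
  after op 1 (out-shuffle): 6 → 11
  after op 2 (in-shuffle): 11 → 3
  after op 3 (in-shuffle): 3 → 6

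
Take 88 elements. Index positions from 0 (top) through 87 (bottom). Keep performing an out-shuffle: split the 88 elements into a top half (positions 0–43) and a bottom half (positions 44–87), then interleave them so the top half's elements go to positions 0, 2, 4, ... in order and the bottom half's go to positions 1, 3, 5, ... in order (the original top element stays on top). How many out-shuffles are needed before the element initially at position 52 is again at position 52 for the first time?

Follow position 52 under repeated out-shuffles:
52 → 17 → 34 → 68 → 49 → 11 → 22 → 44 → ... → 52 (length 28)
It first returns after 28 out-shuffles.

28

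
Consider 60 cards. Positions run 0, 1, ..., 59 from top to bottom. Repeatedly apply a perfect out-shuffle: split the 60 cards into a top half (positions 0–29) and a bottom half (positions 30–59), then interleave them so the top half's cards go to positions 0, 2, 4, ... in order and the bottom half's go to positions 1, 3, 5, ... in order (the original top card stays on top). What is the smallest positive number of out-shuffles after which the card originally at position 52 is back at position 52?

Follow position 52 under repeated out-shuffles:
52 → 45 → 31 → 3 → 6 → 12 → 24 → 48 → ... → 52 (length 58)
It first returns after 58 out-shuffles.

58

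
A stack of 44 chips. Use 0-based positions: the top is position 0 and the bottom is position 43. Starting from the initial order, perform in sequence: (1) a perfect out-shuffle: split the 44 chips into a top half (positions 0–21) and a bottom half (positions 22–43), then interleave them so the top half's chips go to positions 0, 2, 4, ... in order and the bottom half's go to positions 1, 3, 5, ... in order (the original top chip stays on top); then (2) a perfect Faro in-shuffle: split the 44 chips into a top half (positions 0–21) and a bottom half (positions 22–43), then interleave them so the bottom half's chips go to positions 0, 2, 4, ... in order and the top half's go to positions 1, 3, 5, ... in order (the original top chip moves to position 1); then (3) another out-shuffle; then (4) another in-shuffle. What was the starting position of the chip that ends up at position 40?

5

Undo the operations in reverse order, starting from position 40:
  undo op 4 (in-shuffle, from bottom half): 40 ← 42
  undo op 3 (out-shuffle, from top half): 42 ← 21
  undo op 2 (in-shuffle, from top half): 21 ← 10
  undo op 1 (out-shuffle, from top half): 10 ← 5
So the chip at position 40 came from original position 5.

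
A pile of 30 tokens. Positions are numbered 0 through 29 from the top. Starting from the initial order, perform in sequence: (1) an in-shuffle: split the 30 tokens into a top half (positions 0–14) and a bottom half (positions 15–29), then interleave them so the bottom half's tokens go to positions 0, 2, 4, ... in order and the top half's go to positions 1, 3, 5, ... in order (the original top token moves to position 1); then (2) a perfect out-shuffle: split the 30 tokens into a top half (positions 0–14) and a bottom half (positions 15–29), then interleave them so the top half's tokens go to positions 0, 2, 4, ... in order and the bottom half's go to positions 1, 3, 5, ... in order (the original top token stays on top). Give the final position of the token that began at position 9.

9

Track the token from position 9 forward through each operation:
  after op 1 (in-shuffle): 9 → 19
  after op 2 (out-shuffle): 19 → 9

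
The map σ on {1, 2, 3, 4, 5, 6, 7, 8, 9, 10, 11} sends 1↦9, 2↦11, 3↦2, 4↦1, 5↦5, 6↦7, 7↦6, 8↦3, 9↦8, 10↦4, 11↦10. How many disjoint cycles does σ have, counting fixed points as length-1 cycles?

Cycle decomposition: (1 9 8 3 2 11 10 4) (5) (6 7).
3 cycles.

3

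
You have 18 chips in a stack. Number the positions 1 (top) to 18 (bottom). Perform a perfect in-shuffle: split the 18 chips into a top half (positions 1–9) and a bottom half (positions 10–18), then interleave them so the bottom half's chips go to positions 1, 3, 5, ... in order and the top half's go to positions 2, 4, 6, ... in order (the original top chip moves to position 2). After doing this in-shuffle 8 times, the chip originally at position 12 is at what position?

Track the chip's position through each in-shuffle:
12 → 5 → 10 → 1 → 2 → 4 → 8 → 16 → 13

13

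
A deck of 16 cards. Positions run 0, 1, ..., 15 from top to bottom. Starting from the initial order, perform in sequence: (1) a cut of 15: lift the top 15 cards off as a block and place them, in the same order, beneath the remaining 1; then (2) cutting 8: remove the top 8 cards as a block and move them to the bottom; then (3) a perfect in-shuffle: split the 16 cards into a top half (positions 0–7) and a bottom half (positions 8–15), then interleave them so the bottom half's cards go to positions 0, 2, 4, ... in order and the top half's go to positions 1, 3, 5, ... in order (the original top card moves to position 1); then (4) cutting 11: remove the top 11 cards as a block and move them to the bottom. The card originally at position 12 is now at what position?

Track the card from position 12 forward through each operation:
  after op 1 (cut 15): 12 → 13
  after op 2 (cut 8): 13 → 5
  after op 3 (in-shuffle): 5 → 11
  after op 4 (cut 11): 11 → 0

0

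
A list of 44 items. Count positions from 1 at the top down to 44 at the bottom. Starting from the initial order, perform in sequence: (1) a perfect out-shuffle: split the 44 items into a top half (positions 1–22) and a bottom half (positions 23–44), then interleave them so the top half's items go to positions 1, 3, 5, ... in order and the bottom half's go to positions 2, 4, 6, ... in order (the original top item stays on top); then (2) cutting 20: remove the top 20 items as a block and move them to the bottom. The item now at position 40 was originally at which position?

Undo the operations in reverse order, starting from position 40:
  undo op 2 (cut 20): 40 ← 16
  undo op 1 (out-shuffle, from bottom half): 16 ← 30
So the item at position 40 came from original position 30.

30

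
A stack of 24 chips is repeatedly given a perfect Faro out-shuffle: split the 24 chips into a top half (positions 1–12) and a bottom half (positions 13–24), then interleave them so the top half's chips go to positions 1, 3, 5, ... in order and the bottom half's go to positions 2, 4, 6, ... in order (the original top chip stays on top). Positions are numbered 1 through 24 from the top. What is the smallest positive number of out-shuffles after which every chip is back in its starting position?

The out-shuffle permutes the 24 positions with cycle lengths [1, 1, 11, 11].
Every chip is home exactly when every cycle has completed a whole number of laps, i.e. after lcm(1, 11) = 11 out-shuffles.

11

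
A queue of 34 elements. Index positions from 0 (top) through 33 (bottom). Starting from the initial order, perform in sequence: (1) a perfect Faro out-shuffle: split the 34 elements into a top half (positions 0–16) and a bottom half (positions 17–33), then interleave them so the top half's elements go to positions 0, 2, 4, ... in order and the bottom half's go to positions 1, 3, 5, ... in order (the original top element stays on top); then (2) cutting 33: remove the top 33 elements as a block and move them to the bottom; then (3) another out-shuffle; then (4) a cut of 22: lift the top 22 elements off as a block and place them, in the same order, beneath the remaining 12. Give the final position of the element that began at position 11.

Track the element from position 11 forward through each operation:
  after op 1 (out-shuffle): 11 → 22
  after op 2 (cut 33): 22 → 23
  after op 3 (out-shuffle): 23 → 13
  after op 4 (cut 22): 13 → 25

25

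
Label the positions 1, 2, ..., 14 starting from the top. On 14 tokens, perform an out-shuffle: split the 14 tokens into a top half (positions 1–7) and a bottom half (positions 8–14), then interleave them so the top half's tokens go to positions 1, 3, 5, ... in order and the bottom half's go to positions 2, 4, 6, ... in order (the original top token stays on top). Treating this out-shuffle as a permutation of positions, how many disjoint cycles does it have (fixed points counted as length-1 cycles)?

3

Trace each unvisited position around until it returns:
(1) (2 3 5 9 4 7 ... len 12) (14)
3 cycles in total.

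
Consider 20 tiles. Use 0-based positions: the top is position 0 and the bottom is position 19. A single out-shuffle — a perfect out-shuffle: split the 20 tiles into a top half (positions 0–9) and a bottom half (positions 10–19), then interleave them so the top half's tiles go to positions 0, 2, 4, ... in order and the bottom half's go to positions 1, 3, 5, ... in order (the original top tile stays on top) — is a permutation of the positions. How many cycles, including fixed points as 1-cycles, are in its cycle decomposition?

Trace each unvisited position around until it returns:
(0) (1 2 4 8 16 13 ... len 18) (19)
3 cycles in total.

3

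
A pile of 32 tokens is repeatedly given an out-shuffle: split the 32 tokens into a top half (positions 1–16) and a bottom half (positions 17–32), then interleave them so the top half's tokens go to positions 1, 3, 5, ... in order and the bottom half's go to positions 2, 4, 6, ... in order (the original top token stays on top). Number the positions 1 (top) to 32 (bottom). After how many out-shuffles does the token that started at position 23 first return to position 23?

5

Follow position 23 under repeated out-shuffles:
23 → 14 → 27 → 22 → 12 → 23
It first returns after 5 out-shuffles.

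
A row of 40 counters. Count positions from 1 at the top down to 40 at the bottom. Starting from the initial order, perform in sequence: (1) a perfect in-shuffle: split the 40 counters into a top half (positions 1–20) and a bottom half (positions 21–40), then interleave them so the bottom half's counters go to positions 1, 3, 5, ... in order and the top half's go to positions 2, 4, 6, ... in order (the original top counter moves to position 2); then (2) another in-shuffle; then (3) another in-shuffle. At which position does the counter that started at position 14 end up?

30

Track the counter from position 14 forward through each operation:
  after op 1 (in-shuffle): 14 → 28
  after op 2 (in-shuffle): 28 → 15
  after op 3 (in-shuffle): 15 → 30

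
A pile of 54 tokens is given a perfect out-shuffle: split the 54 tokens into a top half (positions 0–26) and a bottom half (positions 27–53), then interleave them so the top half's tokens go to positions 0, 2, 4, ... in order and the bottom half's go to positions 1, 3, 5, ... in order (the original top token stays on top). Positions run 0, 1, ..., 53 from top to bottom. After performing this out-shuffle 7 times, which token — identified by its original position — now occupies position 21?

13

Work backwards from position 21, undoing one out-shuffle at a time:
21 ← 37 ← 45 ← 49 ← 51 ← 52 ← 26 ← 13
So the token now at position 21 started at position 13.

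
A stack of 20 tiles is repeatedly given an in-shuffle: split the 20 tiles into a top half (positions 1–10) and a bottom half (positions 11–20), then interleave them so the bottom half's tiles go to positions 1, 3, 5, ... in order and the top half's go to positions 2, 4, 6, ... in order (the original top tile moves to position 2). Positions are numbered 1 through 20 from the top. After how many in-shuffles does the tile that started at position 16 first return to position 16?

6

Follow position 16 under repeated in-shuffles:
16 → 11 → 1 → 2 → 4 → 8 → 16
It first returns after 6 in-shuffles.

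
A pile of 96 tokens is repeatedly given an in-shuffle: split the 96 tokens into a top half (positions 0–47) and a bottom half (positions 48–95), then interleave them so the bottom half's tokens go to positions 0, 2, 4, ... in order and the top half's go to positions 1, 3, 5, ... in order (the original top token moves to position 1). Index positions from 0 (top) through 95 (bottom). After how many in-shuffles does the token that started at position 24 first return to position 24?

48

Follow position 24 under repeated in-shuffles:
24 → 49 → 2 → 5 → 11 → 23 → 47 → 95 → ... → 24 (length 48)
It first returns after 48 in-shuffles.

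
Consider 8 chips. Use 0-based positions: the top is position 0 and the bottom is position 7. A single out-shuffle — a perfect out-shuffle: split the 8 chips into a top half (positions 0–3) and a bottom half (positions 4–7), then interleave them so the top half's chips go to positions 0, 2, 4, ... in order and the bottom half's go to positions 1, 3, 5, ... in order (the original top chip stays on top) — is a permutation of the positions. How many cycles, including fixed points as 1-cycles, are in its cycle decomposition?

Trace each unvisited position around until it returns:
(0) (1 2 4) (3 6 5) (7)
4 cycles in total.

4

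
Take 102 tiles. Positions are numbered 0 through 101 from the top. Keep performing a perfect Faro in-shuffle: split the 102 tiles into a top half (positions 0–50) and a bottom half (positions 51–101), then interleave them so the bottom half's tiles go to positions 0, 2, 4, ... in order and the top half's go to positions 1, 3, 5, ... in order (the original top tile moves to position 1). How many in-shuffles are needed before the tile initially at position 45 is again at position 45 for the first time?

51

Follow position 45 under repeated in-shuffles:
45 → 91 → 80 → 58 → 14 → 29 → 59 → 16 → ... → 45 (length 51)
It first returns after 51 in-shuffles.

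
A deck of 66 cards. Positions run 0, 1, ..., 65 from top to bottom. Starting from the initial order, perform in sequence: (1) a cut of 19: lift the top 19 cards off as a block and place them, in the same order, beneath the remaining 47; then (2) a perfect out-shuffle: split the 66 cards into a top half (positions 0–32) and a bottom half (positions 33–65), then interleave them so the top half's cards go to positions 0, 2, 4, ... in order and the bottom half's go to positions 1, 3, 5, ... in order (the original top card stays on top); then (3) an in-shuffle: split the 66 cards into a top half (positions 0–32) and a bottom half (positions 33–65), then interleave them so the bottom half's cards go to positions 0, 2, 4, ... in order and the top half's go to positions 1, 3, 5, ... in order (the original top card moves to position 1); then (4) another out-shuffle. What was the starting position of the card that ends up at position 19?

Undo the operations in reverse order, starting from position 19:
  undo op 4 (out-shuffle, from bottom half): 19 ← 42
  undo op 3 (in-shuffle, from bottom half): 42 ← 54
  undo op 2 (out-shuffle, from top half): 54 ← 27
  undo op 1 (cut 19): 27 ← 46
So the card at position 19 came from original position 46.

46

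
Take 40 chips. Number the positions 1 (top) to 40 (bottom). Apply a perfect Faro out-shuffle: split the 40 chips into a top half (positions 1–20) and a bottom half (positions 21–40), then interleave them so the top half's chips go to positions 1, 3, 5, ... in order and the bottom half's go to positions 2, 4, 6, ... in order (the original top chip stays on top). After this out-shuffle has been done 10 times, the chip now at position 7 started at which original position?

Work backwards from position 7, undoing one out-shuffle at a time:
7 ← 4 ← 22 ← 31 ← 16 ← 28 ← 34 ← 37 ← 19 ← 10 ← 25
So the chip now at position 7 started at position 25.

25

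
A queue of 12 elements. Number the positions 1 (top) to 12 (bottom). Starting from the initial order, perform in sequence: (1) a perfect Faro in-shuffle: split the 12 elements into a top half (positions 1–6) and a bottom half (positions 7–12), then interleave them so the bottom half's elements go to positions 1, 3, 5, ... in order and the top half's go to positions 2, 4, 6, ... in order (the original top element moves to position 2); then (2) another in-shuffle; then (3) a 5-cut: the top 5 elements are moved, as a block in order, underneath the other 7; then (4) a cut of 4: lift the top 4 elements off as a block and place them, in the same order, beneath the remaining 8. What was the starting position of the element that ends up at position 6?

4

Undo the operations in reverse order, starting from position 6:
  undo op 4 (cut 4): 6 ← 10
  undo op 3 (cut 5): 10 ← 3
  undo op 2 (in-shuffle, from bottom half): 3 ← 8
  undo op 1 (in-shuffle, from top half): 8 ← 4
So the element at position 6 came from original position 4.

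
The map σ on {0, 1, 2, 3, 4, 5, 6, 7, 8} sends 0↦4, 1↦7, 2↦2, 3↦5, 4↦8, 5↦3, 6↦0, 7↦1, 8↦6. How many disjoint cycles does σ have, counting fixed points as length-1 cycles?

Cycle decomposition: (0 4 8 6) (1 7) (2) (3 5).
4 cycles.

4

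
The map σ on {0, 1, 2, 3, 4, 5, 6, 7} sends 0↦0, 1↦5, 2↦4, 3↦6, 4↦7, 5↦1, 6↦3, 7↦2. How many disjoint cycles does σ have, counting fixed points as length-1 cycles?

Cycle decomposition: (0) (1 5) (2 4 7) (3 6).
4 cycles.

4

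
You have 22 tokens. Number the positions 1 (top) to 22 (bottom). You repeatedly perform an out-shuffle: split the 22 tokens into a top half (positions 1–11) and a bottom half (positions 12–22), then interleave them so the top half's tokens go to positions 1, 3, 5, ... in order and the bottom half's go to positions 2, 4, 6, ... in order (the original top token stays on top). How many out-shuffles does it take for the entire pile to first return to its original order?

6

The out-shuffle permutes the 22 positions with cycle lengths [1, 1, 2, 3, 3, 6, 6].
Every token is home exactly when every cycle has completed a whole number of laps, i.e. after lcm(1, 2, 3, 6) = 6 out-shuffles.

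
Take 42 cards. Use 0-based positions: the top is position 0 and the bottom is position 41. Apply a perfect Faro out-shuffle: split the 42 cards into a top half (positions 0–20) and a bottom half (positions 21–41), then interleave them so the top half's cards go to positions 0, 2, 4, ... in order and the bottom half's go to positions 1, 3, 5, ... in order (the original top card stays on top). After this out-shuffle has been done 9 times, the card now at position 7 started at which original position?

27

Work backwards from position 7, undoing one out-shuffle at a time:
7 ← 24 ← 12 ← 6 ← 3 ← 22 ← 11 ← 26 ← 13 ← 27
So the card now at position 7 started at position 27.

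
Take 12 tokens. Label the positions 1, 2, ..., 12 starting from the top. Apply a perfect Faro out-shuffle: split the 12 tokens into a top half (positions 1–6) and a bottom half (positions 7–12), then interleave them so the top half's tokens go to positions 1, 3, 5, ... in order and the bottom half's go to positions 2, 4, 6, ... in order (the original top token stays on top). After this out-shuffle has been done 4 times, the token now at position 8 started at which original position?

9

Work backwards from position 8, undoing one out-shuffle at a time:
8 ← 10 ← 11 ← 6 ← 9
So the token now at position 8 started at position 9.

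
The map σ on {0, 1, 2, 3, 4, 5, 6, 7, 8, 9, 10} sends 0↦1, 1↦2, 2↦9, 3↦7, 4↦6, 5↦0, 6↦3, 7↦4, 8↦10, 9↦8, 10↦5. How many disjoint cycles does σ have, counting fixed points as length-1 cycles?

Cycle decomposition: (0 1 2 9 8 10 5) (3 7 4 6).
2 cycles.

2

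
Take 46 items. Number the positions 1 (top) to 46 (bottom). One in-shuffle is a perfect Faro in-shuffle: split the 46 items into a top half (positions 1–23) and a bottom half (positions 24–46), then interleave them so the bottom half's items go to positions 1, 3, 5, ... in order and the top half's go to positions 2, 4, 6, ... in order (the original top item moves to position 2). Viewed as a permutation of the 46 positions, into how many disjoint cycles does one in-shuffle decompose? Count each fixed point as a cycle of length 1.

Trace each unvisited position around until it returns:
(1 2 4 8 16 32 ... len 23) (5 10 20 40 33 19 ... len 23)
2 cycles in total.

2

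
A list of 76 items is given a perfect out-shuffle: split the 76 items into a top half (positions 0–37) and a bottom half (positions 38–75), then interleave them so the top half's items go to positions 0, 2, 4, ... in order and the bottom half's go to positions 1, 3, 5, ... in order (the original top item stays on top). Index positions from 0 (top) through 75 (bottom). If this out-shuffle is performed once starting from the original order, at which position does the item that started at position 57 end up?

Track the item's position through each out-shuffle:
57 → 39

39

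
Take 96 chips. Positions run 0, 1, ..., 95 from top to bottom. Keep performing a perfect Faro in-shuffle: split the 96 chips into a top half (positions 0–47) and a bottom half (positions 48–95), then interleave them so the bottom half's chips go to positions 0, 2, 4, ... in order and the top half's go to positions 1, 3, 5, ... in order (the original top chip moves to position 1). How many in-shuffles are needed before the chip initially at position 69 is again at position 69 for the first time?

Follow position 69 under repeated in-shuffles:
69 → 42 → 85 → 74 → 52 → 8 → 17 → 35 → ... → 69 (length 48)
It first returns after 48 in-shuffles.

48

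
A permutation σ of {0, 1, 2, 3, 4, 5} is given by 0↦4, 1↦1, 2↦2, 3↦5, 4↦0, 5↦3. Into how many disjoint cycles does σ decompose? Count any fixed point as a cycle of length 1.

4

Cycle decomposition: (0 4) (1) (2) (3 5).
4 cycles.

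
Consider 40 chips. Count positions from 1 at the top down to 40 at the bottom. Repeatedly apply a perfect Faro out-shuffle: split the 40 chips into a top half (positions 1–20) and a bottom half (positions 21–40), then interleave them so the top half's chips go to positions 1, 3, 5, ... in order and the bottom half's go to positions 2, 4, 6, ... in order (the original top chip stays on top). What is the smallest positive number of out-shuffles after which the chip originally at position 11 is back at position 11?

12

Follow position 11 under repeated out-shuffles:
11 → 21 → 2 → 3 → 5 → 9 → 17 → 33 → 26 → 12 → 23 → 6 → 11
It first returns after 12 out-shuffles.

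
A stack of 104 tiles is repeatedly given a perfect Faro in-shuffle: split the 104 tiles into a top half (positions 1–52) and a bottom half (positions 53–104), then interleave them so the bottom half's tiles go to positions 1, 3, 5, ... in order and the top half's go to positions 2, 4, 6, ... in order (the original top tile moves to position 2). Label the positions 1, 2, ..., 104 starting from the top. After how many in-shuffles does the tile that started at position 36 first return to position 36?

Follow position 36 under repeated in-shuffles:
36 → 72 → 39 → 78 → 51 → 102 → 99 → 93 → 81 → 57 → 9 → 18 → 36
It first returns after 12 in-shuffles.

12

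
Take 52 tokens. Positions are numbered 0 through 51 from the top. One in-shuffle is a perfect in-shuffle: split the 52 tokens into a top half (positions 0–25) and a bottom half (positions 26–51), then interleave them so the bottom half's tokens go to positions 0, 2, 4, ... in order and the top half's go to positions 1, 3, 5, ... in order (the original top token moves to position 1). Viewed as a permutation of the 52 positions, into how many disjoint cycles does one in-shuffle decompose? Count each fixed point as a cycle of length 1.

Trace each unvisited position around until it returns:
(0 1 3 7 15 31 ... len 52)
1 cycle in total.

1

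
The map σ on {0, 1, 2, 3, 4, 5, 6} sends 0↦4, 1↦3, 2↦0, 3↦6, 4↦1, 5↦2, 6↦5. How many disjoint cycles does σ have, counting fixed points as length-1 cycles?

1

Cycle decomposition: (0 4 1 3 6 5 2).
1 cycle.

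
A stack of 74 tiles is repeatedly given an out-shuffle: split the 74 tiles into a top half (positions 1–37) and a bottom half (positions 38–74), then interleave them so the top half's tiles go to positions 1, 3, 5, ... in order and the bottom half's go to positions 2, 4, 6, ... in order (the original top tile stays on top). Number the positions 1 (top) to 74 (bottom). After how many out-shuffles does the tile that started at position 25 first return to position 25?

Follow position 25 under repeated out-shuffles:
25 → 49 → 24 → 47 → 20 → 39 → 4 → 7 → 13 → 25
It first returns after 9 out-shuffles.

9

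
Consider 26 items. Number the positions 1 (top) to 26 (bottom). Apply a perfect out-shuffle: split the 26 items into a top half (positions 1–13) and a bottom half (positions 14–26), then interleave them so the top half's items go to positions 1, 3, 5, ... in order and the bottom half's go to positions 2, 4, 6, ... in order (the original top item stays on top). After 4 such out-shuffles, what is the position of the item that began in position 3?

8

Track the item's position through each out-shuffle:
3 → 5 → 9 → 17 → 8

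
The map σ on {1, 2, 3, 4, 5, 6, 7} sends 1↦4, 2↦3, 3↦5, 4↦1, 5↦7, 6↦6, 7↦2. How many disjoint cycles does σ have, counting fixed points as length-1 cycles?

Cycle decomposition: (1 4) (2 3 5 7) (6).
3 cycles.

3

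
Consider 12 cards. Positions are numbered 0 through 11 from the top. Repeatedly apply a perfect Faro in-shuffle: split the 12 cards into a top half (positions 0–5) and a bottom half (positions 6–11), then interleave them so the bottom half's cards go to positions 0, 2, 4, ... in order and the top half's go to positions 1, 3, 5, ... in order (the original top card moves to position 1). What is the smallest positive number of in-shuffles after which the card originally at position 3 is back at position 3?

12

Follow position 3 under repeated in-shuffles:
3 → 7 → 2 → 5 → 11 → 10 → 8 → 4 → 9 → 6 → 0 → 1 → 3
It first returns after 12 in-shuffles.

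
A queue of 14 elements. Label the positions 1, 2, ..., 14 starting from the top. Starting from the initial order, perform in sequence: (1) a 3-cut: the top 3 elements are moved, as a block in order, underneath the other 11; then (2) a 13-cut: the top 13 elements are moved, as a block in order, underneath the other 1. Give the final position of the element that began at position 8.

6

Track the element from position 8 forward through each operation:
  after op 1 (cut 3): 8 → 5
  after op 2 (cut 13): 5 → 6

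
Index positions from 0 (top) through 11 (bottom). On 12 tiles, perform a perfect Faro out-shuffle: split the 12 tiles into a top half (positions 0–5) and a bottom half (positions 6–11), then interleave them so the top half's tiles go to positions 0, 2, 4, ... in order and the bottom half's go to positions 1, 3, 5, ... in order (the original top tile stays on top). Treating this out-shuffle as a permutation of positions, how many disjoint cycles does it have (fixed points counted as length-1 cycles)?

Trace each unvisited position around until it returns:
(0) (1 2 4 8 5 10 9 7 3 6) (11)
3 cycles in total.

3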